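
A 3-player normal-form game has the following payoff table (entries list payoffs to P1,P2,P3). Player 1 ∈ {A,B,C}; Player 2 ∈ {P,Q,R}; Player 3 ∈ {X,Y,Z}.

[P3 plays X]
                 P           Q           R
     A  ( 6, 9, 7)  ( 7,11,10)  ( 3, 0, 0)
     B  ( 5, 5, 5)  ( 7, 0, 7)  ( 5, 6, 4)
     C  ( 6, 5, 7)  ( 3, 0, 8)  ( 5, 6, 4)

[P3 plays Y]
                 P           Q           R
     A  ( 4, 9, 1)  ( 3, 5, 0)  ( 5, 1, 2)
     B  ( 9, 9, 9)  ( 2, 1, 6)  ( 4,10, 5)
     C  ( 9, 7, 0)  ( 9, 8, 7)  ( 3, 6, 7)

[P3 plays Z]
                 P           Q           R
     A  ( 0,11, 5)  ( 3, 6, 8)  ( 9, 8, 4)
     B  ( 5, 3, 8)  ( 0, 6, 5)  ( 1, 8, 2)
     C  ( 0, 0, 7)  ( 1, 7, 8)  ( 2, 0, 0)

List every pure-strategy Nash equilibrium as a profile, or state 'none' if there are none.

NE set: (A,Q,X)

(A,P,X): not NE [P2→Q gives 11>9]
(A,P,Y): not NE [P1→C gives 9>4; P3→X gives 7>1]
(A,P,Z): not NE [P1→B gives 5>0; P3→X gives 7>5]
(A,Q,X): NE
(A,Q,Y): not NE [P1→C gives 9>3; P2→P gives 9>5; P3→X gives 10>0]
(A,Q,Z): not NE [P2→P gives 11>6; P3→X gives 10>8]
(A,R,X): not NE [P1→C gives 5>3; P2→Q gives 11>0; P3→Z gives 4>0]
(A,R,Y): not NE [P2→P gives 9>1; P3→Z gives 4>2]
(A,R,Z): not NE [P2→P gives 11>8]
(B,P,X): not NE [P1→C gives 6>5; P2→R gives 6>5; P3→Y gives 9>5]
(B,P,Y): not NE [P2→R gives 10>9]
(B,P,Z): not NE [P2→R gives 8>3; P3→Y gives 9>8]
(B,Q,X): not NE [P2→R gives 6>0]
(B,Q,Y): not NE [P1→C gives 9>2; P2→R gives 10>1; P3→X gives 7>6]
(B,Q,Z): not NE [P1→A gives 3>0; P2→R gives 8>6; P3→X gives 7>5]
(B,R,X): not NE [P3→Y gives 5>4]
(B,R,Y): not NE [P1→A gives 5>4]
(B,R,Z): not NE [P1→A gives 9>1; P3→Y gives 5>2]
(C,P,X): not NE [P2→R gives 6>5]
(C,P,Y): not NE [P2→Q gives 8>7; P3→Z gives 7>0]
(C,P,Z): not NE [P1→B gives 5>0; P2→Q gives 7>0]
(C,Q,X): not NE [P1→B gives 7>3; P2→R gives 6>0]
(C,Q,Y): not NE [P3→Z gives 8>7]
(C,Q,Z): not NE [P1→A gives 3>1]
(C,R,X): not NE [P3→Y gives 7>4]
(C,R,Y): not NE [P1→A gives 5>3; P2→Q gives 8>6]
(C,R,Z): not NE [P1→A gives 9>2; P2→Q gives 7>0; P3→Y gives 7>0]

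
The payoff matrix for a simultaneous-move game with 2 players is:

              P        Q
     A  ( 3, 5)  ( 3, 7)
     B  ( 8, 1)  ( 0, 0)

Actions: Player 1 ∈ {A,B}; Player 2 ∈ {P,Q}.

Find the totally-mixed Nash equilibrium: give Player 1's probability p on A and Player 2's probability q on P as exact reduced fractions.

P1 mixes 1/3 on A; P2 mixes 3/8 on P

P1 indiff ⇒ q·3+(1-q)·3 = q·8+(1-q)·0 ⇒ q(-5) = (1-q)(-3) ⇒ q = 3/8
P2 indiff ⇒ p·5+(1-p)·1 = p·7+(1-p)·0 ⇒ p(-2) = (1-p)(-1) ⇒ p = 1/3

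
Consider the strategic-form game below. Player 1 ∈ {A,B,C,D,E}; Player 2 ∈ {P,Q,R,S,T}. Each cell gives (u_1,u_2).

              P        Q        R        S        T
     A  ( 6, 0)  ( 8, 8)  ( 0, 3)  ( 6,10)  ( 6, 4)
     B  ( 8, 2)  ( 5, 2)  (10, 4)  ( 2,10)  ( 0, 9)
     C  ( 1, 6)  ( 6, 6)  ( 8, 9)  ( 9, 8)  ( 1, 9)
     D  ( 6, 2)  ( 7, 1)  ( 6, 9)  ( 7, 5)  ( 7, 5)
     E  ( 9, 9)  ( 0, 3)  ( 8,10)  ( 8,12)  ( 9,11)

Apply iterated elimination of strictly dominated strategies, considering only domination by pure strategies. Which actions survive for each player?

IESDS → P1:{B,C,E} P2:{R,S,T}

P2 drop P (R beats it: A:3>0 B:4>2 C:9>6 D:9>2 E:10>9)
P2 drop Q (S beats it: A:10>8 B:10>2 C:8>6 D:5>1 E:12>3)
P1 drop A (D beats it: R:6>0 S:7>6 T:7>6)
P1 drop D (E beats it: R:8>6 S:8>7 T:9>7)
P1→{B,C,E} P2→{R,S,T}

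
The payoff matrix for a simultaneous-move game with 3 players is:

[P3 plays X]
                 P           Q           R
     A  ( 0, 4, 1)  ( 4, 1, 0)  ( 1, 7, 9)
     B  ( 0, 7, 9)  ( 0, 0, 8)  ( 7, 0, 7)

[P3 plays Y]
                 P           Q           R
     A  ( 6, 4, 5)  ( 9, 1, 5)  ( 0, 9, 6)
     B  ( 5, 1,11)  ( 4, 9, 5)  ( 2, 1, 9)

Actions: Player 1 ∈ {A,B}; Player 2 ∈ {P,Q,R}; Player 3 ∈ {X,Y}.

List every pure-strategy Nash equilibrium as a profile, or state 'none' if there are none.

Equilibria: none

(A,P,X): not NE [P2→R gives 7>4; P3→Y gives 5>1]
(A,P,Y): not NE [P2→R gives 9>4]
(A,Q,X): not NE [P2→R gives 7>1; P3→Y gives 5>0]
(A,Q,Y): not NE [P2→R gives 9>1]
(A,R,X): not NE [P1→B gives 7>1]
(A,R,Y): not NE [P1→B gives 2>0; P3→X gives 9>6]
(B,P,X): not NE [P3→Y gives 11>9]
(B,P,Y): not NE [P1→A gives 6>5; P2→Q gives 9>1]
(B,Q,X): not NE [P1→A gives 4>0; P2→P gives 7>0]
(B,Q,Y): not NE [P1→A gives 9>4; P3→X gives 8>5]
(B,R,X): not NE [P2→P gives 7>0; P3→Y gives 9>7]
(B,R,Y): not NE [P2→Q gives 9>1]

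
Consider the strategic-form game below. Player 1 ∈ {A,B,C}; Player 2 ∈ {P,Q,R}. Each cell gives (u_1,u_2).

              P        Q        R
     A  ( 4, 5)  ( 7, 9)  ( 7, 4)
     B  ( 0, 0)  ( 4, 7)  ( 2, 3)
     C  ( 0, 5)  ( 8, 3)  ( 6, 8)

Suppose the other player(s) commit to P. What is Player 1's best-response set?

P1 best: {A}

u_1(A vs P) = 4
u_1(B vs P) = 0
u_1(C vs P) = 0
max payoff 4 at {A}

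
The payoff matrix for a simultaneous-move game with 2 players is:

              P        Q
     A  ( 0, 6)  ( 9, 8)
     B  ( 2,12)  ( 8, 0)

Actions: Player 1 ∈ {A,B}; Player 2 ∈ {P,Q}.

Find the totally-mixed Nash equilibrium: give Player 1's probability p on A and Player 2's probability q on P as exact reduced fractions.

P1 mixes 6/7 on A; P2 mixes 1/3 on P

P1 indiff ⇒ q·0+(1-q)·9 = q·2+(1-q)·8 ⇒ q(-2) = (1-q)(-1) ⇒ q = 1/3
P2 indiff ⇒ p·6+(1-p)·12 = p·8+(1-p)·0 ⇒ p(-2) = (1-p)(-12) ⇒ p = 6/7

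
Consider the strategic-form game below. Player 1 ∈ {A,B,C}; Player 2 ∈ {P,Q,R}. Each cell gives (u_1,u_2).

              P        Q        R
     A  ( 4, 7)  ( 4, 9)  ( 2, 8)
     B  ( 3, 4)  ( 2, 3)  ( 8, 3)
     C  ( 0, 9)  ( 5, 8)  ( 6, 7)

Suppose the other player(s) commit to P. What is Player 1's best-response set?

u_1(A vs P) = 4
u_1(B vs P) = 3
u_1(C vs P) = 0
max payoff 4 at {A}

P1 best: {A}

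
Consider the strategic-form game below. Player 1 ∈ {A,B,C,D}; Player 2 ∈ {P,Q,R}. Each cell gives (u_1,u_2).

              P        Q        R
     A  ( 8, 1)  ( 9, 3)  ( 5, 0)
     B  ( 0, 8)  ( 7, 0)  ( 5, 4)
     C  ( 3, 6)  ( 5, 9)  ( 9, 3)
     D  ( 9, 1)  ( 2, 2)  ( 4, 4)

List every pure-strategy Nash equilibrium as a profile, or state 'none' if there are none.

Nash profiles: (A,Q)

(A,P): not NE [P1→D gives 9>8; P2→Q gives 3>1]
(A,Q): NE
(A,R): not NE [P1→C gives 9>5; P2→Q gives 3>0]
(B,P): not NE [P1→D gives 9>0]
(B,Q): not NE [P1→A gives 9>7; P2→P gives 8>0]
(B,R): not NE [P1→C gives 9>5; P2→P gives 8>4]
(C,P): not NE [P1→D gives 9>3; P2→Q gives 9>6]
(C,Q): not NE [P1→A gives 9>5]
(C,R): not NE [P2→Q gives 9>3]
(D,P): not NE [P2→R gives 4>1]
(D,Q): not NE [P1→A gives 9>2; P2→R gives 4>2]
(D,R): not NE [P1→C gives 9>4]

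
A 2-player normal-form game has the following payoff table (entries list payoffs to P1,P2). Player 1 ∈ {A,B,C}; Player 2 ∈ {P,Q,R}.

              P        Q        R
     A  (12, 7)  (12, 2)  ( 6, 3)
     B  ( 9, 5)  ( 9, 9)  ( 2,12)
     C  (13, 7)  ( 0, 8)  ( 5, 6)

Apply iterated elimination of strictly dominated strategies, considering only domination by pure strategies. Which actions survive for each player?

P1 drop B (A beats it: P:12>9 Q:12>9 R:6>2)
P2 drop R (P beats it: A:7>3 C:7>6)
P1→{A,C} P2→{P,Q}

Survivors P1:{A,C} P2:{P,Q}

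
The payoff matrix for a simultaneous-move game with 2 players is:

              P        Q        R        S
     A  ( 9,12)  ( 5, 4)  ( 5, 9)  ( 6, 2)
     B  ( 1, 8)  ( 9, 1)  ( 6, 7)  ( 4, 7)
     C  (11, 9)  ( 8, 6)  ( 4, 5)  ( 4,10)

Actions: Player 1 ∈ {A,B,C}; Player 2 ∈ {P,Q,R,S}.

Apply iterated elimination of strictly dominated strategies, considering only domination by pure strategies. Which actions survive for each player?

Remaining: P1:{A,C} P2:{P,S}

P2 drop Q (P beats it: A:12>4 B:8>1 C:9>6)
P2 drop R (P beats it: A:12>9 B:8>7 C:9>5)
P1 drop B (A beats it: P:9>1 S:6>4)
P1→{A,C} P2→{P,S}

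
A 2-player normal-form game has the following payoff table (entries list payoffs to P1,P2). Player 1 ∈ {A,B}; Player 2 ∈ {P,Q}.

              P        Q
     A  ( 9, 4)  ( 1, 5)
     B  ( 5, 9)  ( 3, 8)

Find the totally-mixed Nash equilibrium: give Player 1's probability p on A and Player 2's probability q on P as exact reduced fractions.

P1 indiff ⇒ q·9+(1-q)·1 = q·5+(1-q)·3 ⇒ q(4) = (1-q)(2) ⇒ q = 1/3
P2 indiff ⇒ p·4+(1-p)·9 = p·5+(1-p)·8 ⇒ p(-1) = (1-p)(-1) ⇒ p = 1/2

p=1/2, q=1/3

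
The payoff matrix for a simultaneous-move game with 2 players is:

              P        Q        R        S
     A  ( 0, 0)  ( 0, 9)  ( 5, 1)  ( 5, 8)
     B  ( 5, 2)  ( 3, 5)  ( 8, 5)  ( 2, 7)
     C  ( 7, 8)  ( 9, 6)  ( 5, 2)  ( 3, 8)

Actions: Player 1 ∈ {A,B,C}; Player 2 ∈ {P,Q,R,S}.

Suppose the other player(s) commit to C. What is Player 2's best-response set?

P2 best: {P,S}

u_2(P vs C) = 8
u_2(Q vs C) = 6
u_2(R vs C) = 2
u_2(S vs C) = 8
max payoff 8 at {P,S}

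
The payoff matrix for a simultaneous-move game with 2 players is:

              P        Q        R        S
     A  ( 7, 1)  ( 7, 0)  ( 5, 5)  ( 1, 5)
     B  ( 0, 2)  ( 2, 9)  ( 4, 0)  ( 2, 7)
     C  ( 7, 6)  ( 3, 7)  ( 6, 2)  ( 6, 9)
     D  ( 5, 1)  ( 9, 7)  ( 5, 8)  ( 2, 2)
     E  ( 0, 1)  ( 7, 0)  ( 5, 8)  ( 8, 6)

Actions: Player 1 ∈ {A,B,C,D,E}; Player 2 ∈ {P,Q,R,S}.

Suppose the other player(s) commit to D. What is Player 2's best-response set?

P2 best: {R}

u_2(P vs D) = 1
u_2(Q vs D) = 7
u_2(R vs D) = 8
u_2(S vs D) = 2
max payoff 8 at {R}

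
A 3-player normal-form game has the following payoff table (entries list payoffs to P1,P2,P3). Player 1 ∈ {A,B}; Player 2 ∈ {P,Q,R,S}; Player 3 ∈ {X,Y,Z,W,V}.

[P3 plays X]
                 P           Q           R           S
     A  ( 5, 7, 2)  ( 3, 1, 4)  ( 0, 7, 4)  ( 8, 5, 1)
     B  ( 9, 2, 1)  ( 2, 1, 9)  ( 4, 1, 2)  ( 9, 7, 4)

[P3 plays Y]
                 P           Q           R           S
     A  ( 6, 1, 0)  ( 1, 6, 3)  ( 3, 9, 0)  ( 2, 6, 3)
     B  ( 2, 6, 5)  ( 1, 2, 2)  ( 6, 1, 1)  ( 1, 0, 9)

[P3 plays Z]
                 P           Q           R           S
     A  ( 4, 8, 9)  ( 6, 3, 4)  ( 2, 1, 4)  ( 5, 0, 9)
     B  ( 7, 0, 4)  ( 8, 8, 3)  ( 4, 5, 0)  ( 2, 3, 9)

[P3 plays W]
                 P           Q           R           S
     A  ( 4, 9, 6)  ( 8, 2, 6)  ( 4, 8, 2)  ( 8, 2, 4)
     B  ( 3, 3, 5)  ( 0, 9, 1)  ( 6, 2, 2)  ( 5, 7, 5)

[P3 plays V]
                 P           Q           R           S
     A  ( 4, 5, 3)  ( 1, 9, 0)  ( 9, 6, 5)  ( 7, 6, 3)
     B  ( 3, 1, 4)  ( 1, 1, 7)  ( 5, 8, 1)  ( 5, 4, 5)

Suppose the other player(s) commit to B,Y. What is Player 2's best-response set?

BR_2 = {P}

u_2(P vs B,Y) = 6
u_2(Q vs B,Y) = 2
u_2(R vs B,Y) = 1
u_2(S vs B,Y) = 0
max payoff 6 at {P}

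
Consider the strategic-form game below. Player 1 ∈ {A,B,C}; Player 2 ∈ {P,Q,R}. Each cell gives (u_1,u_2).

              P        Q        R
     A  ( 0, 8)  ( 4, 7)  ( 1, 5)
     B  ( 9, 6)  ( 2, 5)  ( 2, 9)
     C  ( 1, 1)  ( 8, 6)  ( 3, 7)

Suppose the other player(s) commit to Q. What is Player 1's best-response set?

argmax u_1 = {C}

u_1(A vs Q) = 4
u_1(B vs Q) = 2
u_1(C vs Q) = 8
max payoff 8 at {C}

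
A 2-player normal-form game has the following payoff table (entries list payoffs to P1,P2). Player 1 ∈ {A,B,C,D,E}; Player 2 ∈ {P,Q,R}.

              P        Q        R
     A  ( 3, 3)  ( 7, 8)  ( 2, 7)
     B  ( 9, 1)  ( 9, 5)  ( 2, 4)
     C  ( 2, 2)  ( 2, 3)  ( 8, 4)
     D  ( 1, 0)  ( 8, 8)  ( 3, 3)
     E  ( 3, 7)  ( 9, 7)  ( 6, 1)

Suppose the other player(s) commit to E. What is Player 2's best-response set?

BR_2 = {P,Q}

u_2(P vs E) = 7
u_2(Q vs E) = 7
u_2(R vs E) = 1
max payoff 7 at {P,Q}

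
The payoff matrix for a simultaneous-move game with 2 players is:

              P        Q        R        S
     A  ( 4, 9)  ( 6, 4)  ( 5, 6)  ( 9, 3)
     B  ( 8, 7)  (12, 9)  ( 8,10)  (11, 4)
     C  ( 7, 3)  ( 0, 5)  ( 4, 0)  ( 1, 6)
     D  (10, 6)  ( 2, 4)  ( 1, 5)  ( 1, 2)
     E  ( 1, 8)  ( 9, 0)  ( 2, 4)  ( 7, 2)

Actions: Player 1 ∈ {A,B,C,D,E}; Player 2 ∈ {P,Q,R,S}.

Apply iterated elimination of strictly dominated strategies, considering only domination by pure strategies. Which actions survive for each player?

P1 drop A (B beats it: P:8>4 Q:12>6 R:8>5 S:11>9)
P1 drop C (B beats it: P:8>7 Q:12>0 R:8>4 S:11>1)
P1 drop E (B beats it: P:8>1 Q:12>9 R:8>2 S:11>7)
P2 drop Q (R beats it: B:10>9 D:5>4)
P2 drop S (P beats it: B:7>4 D:6>2)
P1→{B,D} P2→{P,R}

Survivors P1:{B,D} P2:{P,R}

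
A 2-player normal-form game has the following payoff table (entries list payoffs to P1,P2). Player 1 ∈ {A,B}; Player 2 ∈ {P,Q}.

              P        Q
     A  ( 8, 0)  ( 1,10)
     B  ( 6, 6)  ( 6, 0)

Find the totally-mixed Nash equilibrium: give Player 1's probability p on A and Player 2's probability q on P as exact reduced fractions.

P1 indiff ⇒ q·8+(1-q)·1 = q·6+(1-q)·6 ⇒ q(2) = (1-q)(5) ⇒ q = 5/7
P2 indiff ⇒ p·0+(1-p)·6 = p·10+(1-p)·0 ⇒ p(-10) = (1-p)(-6) ⇒ p = 3/8

p=3/8, q=5/7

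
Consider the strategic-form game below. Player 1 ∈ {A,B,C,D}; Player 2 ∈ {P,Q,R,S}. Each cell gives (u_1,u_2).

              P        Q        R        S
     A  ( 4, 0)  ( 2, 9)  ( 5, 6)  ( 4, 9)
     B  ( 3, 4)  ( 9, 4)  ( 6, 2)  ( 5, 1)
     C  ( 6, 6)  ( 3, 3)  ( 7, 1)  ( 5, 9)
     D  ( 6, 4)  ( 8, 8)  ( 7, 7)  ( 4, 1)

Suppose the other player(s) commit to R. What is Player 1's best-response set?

argmax u_1 = {C,D}

u_1(A vs R) = 5
u_1(B vs R) = 6
u_1(C vs R) = 7
u_1(D vs R) = 7
max payoff 7 at {C,D}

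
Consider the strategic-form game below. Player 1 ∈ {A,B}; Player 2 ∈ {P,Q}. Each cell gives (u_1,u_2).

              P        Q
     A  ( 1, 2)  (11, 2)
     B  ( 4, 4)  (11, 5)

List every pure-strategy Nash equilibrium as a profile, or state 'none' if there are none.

Nash profiles: (A,Q), (B,Q)

(A,P): not NE [P1→B gives 4>1]
(A,Q): NE
(B,P): not NE [P2→Q gives 5>4]
(B,Q): NE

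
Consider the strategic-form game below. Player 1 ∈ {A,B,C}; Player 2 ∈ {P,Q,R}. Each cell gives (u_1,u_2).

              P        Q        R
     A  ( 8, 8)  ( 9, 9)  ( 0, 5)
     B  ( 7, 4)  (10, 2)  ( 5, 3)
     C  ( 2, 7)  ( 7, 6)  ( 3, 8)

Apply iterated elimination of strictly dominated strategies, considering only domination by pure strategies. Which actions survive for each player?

Survivors P1:{A,B} P2:{P,Q}

P1 drop C (B beats it: P:7>2 Q:10>7 R:5>3)
P2 drop R (P beats it: A:8>5 B:4>3)
P1→{A,B} P2→{P,Q}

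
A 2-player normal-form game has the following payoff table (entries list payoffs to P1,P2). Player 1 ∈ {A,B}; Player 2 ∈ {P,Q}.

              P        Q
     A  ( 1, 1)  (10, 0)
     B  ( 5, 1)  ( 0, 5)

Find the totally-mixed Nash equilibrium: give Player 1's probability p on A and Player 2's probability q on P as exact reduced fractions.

p=4/5, q=5/7

P1 indiff ⇒ q·1+(1-q)·10 = q·5+(1-q)·0 ⇒ q(-4) = (1-q)(-10) ⇒ q = 5/7
P2 indiff ⇒ p·1+(1-p)·1 = p·0+(1-p)·5 ⇒ p(1) = (1-p)(4) ⇒ p = 4/5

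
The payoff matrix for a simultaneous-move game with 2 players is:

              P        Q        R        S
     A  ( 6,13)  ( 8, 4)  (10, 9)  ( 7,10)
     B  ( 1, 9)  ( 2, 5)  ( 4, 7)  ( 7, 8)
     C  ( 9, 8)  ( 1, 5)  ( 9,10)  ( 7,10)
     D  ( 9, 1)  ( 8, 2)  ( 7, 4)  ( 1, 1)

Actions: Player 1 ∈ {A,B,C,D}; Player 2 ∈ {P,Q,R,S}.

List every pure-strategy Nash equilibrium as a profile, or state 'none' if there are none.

NE set: (C,S)

(A,P): not NE [P1→D gives 9>6]
(A,Q): not NE [P2→P gives 13>4]
(A,R): not NE [P2→P gives 13>9]
(A,S): not NE [P2→P gives 13>10]
(B,P): not NE [P1→D gives 9>1]
(B,Q): not NE [P1→D gives 8>2; P2→P gives 9>5]
(B,R): not NE [P1→A gives 10>4; P2→P gives 9>7]
(B,S): not NE [P2→P gives 9>8]
(C,P): not NE [P2→S gives 10>8]
(C,Q): not NE [P1→D gives 8>1; P2→S gives 10>5]
(C,R): not NE [P1→A gives 10>9]
(C,S): NE
(D,P): not NE [P2→R gives 4>1]
(D,Q): not NE [P2→R gives 4>2]
(D,R): not NE [P1→A gives 10>7]
(D,S): not NE [P1→C gives 7>1; P2→R gives 4>1]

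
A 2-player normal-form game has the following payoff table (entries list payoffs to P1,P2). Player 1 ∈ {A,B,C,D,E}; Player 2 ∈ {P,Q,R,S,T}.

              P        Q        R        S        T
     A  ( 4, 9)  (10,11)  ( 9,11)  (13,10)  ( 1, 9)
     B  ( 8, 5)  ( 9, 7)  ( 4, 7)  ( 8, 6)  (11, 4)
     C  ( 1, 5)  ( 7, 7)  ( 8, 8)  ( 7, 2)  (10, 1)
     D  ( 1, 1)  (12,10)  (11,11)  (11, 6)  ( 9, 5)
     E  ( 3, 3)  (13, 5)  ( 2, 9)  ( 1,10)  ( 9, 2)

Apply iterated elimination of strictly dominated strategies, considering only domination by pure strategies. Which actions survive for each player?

P2 drop P (Q beats it: A:11>9 B:7>5 C:7>5 D:10>1 E:5>3)
P2 drop T (Q beats it: A:11>9 B:7>4 C:7>1 D:10>5 E:5>2)
P1 drop B (A beats it: Q:10>9 R:9>4 S:13>8)
P1 drop C (A beats it: Q:10>7 R:9>8 S:13>7)
P1→{A,D,E} P2→{Q,R,S}

Remaining: P1:{A,D,E} P2:{Q,R,S}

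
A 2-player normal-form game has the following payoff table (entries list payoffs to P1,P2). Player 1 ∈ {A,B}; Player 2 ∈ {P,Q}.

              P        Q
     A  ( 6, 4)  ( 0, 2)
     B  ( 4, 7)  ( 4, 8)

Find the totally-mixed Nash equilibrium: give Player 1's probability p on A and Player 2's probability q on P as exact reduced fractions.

(p,q) = (1/3, 2/3)

P1 indiff ⇒ q·6+(1-q)·0 = q·4+(1-q)·4 ⇒ q(2) = (1-q)(4) ⇒ q = 2/3
P2 indiff ⇒ p·4+(1-p)·7 = p·2+(1-p)·8 ⇒ p(2) = (1-p)(1) ⇒ p = 1/3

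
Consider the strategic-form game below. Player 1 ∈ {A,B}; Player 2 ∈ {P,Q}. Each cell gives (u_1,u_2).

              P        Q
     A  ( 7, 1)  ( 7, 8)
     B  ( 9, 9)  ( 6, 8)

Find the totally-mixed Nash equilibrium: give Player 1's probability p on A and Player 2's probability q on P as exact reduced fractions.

P1 mixes 1/8 on A; P2 mixes 1/3 on P

P1 indiff ⇒ q·7+(1-q)·7 = q·9+(1-q)·6 ⇒ q(-2) = (1-q)(-1) ⇒ q = 1/3
P2 indiff ⇒ p·1+(1-p)·9 = p·8+(1-p)·8 ⇒ p(-7) = (1-p)(-1) ⇒ p = 1/8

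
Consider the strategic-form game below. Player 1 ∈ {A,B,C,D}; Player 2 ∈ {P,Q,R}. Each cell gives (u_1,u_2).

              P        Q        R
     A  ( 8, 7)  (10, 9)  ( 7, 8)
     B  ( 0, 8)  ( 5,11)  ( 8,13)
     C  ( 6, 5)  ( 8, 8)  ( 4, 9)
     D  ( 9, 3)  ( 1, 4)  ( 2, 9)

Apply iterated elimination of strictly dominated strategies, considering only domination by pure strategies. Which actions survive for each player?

P1 drop C (A beats it: P:8>6 Q:10>8 R:7>4)
P2 drop P (Q beats it: A:9>7 B:11>8 D:4>3)
P1 drop D (A beats it: Q:10>1 R:7>2)
P1→{A,B} P2→{Q,R}

Remaining: P1:{A,B} P2:{Q,R}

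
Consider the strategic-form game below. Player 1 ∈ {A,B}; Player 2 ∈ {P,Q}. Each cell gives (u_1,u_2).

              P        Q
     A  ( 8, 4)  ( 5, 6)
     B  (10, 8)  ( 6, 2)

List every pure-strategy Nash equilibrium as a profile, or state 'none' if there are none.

PSNE = {(B,P)}

(A,P): not NE [P1→B gives 10>8; P2→Q gives 6>4]
(A,Q): not NE [P1→B gives 6>5]
(B,P): NE
(B,Q): not NE [P2→P gives 8>2]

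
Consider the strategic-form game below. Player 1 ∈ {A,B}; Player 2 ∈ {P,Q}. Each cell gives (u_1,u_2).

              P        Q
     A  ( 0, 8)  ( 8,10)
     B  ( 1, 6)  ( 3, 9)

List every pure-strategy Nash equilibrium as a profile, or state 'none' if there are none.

(A,P): not NE [P1→B gives 1>0; P2→Q gives 10>8]
(A,Q): NE
(B,P): not NE [P2→Q gives 9>6]
(B,Q): not NE [P1→A gives 8>3]

PSNE = {(A,Q)}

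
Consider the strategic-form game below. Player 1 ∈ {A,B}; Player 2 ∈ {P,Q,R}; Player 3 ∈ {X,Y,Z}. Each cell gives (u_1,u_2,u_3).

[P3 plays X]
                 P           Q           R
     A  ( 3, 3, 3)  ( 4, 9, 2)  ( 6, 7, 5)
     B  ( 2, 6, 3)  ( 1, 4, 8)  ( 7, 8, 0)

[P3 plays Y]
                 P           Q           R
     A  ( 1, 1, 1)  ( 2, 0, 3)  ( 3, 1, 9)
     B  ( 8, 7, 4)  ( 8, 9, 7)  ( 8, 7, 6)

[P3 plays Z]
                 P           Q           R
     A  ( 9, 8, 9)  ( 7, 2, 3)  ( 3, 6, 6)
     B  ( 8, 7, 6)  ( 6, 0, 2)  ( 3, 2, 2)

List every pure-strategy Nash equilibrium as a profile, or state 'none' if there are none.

(A,P,X): not NE [P2→Q gives 9>3; P3→Z gives 9>3]
(A,P,Y): not NE [P1→B gives 8>1; P3→Z gives 9>1]
(A,P,Z): NE
(A,Q,X): not NE [P3→Z gives 3>2]
(A,Q,Y): not NE [P1→B gives 8>2; P2→R gives 1>0]
(A,Q,Z): not NE [P2→P gives 8>2]
(A,R,X): not NE [P1→B gives 7>6; P2→Q gives 9>7; P3→Y gives 9>5]
(A,R,Y): not NE [P1→B gives 8>3]
(A,R,Z): not NE [P2→P gives 8>6; P3→Y gives 9>6]
(B,P,X): not NE [P1→A gives 3>2; P2→R gives 8>6; P3→Z gives 6>3]
(B,P,Y): not NE [P2→Q gives 9>7; P3→Z gives 6>4]
(B,P,Z): not NE [P1→A gives 9>8]
(B,Q,X): not NE [P1→A gives 4>1; P2→R gives 8>4]
(B,Q,Y): not NE [P3→X gives 8>7]
(B,Q,Z): not NE [P1→A gives 7>6; P2→P gives 7>0; P3→X gives 8>2]
(B,R,X): not NE [P3→Y gives 6>0]
(B,R,Y): not NE [P2→Q gives 9>7]
(B,R,Z): not NE [P2→P gives 7>2; P3→Y gives 6>2]

NE set: (A,P,Z)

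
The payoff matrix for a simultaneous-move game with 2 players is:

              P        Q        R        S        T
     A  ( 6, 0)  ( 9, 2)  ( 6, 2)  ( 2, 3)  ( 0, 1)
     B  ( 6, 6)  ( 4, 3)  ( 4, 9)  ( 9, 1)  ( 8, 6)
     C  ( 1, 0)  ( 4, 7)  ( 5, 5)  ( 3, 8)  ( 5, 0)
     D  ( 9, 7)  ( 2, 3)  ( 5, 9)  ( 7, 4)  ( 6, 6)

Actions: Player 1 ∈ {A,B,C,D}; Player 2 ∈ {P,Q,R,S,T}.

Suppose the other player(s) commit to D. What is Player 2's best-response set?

u_2(P vs D) = 7
u_2(Q vs D) = 3
u_2(R vs D) = 9
u_2(S vs D) = 4
u_2(T vs D) = 6
max payoff 9 at {R}

argmax u_2 = {R}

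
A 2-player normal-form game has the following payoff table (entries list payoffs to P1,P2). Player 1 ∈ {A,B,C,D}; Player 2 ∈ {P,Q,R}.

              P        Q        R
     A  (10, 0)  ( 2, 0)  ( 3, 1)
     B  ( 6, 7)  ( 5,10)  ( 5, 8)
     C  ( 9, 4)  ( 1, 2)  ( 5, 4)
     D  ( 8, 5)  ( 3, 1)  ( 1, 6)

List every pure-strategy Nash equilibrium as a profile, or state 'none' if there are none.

(A,P): not NE [P2→R gives 1>0]
(A,Q): not NE [P1→B gives 5>2; P2→R gives 1>0]
(A,R): not NE [P1→C gives 5>3]
(B,P): not NE [P1→A gives 10>6; P2→Q gives 10>7]
(B,Q): NE
(B,R): not NE [P2→Q gives 10>8]
(C,P): not NE [P1→A gives 10>9]
(C,Q): not NE [P1→B gives 5>1; P2→R gives 4>2]
(C,R): NE
(D,P): not NE [P1→A gives 10>8; P2→R gives 6>5]
(D,Q): not NE [P1→B gives 5>3; P2→R gives 6>1]
(D,R): not NE [P1→C gives 5>1]

NE set: (B,Q), (C,R)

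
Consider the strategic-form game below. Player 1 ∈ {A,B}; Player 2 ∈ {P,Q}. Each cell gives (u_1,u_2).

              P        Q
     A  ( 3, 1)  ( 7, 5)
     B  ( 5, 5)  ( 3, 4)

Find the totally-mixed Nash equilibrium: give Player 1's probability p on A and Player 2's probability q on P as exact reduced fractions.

P1 indiff ⇒ q·3+(1-q)·7 = q·5+(1-q)·3 ⇒ q(-2) = (1-q)(-4) ⇒ q = 2/3
P2 indiff ⇒ p·1+(1-p)·5 = p·5+(1-p)·4 ⇒ p(-4) = (1-p)(-1) ⇒ p = 1/5

P1 mixes 1/5 on A; P2 mixes 2/3 on P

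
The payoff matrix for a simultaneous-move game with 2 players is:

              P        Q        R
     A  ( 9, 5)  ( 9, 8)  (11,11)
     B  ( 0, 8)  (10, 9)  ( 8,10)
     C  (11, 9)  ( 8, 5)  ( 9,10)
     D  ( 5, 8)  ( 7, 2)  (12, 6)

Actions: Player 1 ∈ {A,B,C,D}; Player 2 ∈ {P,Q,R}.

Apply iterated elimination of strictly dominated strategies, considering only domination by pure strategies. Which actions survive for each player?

Remaining: P1:{A,C,D} P2:{P,R}

P2 drop Q (R beats it: A:11>8 B:10>9 C:10>5 D:6>2)
P1 drop B (A beats it: P:9>0 R:11>8)
P1→{A,C,D} P2→{P,R}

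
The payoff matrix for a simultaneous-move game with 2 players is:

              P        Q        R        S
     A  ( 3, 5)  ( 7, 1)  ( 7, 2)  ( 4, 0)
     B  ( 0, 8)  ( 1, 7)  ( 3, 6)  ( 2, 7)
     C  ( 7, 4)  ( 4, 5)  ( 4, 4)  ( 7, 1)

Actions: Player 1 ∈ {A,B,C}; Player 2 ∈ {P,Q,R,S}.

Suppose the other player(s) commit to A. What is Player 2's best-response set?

argmax u_2 = {P}

u_2(P vs A) = 5
u_2(Q vs A) = 1
u_2(R vs A) = 2
u_2(S vs A) = 0
max payoff 5 at {P}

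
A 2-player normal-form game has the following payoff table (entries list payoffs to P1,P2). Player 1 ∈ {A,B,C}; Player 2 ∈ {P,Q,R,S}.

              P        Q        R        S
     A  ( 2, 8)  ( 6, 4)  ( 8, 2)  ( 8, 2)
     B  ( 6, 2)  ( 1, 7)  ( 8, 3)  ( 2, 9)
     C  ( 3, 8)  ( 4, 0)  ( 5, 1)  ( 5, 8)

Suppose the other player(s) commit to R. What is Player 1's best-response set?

argmax u_1 = {A,B}

u_1(A vs R) = 8
u_1(B vs R) = 8
u_1(C vs R) = 5
max payoff 8 at {A,B}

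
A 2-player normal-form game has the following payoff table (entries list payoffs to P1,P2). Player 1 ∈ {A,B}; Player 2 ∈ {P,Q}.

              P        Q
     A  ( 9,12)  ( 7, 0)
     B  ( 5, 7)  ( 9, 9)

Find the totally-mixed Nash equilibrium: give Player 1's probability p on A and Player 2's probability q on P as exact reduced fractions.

P1 indiff ⇒ q·9+(1-q)·7 = q·5+(1-q)·9 ⇒ q(4) = (1-q)(2) ⇒ q = 1/3
P2 indiff ⇒ p·12+(1-p)·7 = p·0+(1-p)·9 ⇒ p(12) = (1-p)(2) ⇒ p = 1/7

P1 mixes 1/7 on A; P2 mixes 1/3 on P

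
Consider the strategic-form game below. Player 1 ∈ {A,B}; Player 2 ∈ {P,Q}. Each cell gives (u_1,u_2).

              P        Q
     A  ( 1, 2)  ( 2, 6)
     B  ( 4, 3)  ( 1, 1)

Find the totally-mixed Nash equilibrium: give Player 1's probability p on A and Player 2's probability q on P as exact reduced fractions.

P1 indiff ⇒ q·1+(1-q)·2 = q·4+(1-q)·1 ⇒ q(-3) = (1-q)(-1) ⇒ q = 1/4
P2 indiff ⇒ p·2+(1-p)·3 = p·6+(1-p)·1 ⇒ p(-4) = (1-p)(-2) ⇒ p = 1/3

p=1/3, q=1/4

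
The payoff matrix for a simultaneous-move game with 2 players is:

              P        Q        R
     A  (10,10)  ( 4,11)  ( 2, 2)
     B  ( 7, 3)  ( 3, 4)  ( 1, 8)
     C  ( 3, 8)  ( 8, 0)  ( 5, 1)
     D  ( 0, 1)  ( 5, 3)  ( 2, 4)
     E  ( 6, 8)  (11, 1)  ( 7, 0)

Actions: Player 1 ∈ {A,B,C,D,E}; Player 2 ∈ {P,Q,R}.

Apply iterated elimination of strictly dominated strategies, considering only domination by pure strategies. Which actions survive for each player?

P1 drop B (A beats it: P:10>7 Q:4>3 R:2>1)
P1 drop C (E beats it: P:6>3 Q:11>8 R:7>5)
P1 drop D (E beats it: P:6>0 Q:11>5 R:7>2)
P2 drop R (P beats it: A:10>2 E:8>0)
P1→{A,E} P2→{P,Q}

Survivors P1:{A,E} P2:{P,Q}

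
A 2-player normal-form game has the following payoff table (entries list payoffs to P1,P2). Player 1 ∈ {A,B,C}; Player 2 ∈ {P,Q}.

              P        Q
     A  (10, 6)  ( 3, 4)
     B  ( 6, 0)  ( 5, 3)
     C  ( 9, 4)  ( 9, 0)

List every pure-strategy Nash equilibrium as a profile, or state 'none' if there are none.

(A,P): NE
(A,Q): not NE [P1→C gives 9>3; P2→P gives 6>4]
(B,P): not NE [P1→A gives 10>6; P2→Q gives 3>0]
(B,Q): not NE [P1→C gives 9>5]
(C,P): not NE [P1→A gives 10>9]
(C,Q): not NE [P2→P gives 4>0]

Nash profiles: (A,P)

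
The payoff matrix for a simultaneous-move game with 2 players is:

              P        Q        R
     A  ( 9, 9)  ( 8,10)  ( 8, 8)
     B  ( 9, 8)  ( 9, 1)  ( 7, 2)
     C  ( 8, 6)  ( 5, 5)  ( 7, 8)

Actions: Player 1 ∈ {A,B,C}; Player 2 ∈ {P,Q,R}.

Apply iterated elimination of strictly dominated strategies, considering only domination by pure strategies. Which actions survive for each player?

P1 drop C (A beats it: P:9>8 Q:8>5 R:8>7)
P2 drop R (P beats it: A:9>8 B:8>2)
P1→{A,B} P2→{P,Q}

IESDS → P1:{A,B} P2:{P,Q}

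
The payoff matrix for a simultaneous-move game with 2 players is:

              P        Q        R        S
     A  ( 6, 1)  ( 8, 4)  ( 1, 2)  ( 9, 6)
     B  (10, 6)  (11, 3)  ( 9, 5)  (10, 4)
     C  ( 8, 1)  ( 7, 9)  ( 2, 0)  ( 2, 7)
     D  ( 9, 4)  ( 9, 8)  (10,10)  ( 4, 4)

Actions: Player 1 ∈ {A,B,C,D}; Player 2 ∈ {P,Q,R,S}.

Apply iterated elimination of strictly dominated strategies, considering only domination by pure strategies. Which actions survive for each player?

IESDS → P1:{B,D} P2:{P,R}

P1 drop A (B beats it: P:10>6 Q:11>8 R:9>1 S:10>9)
P1 drop C (B beats it: P:10>8 Q:11>7 R:9>2 S:10>2)
P2 drop Q (R beats it: B:5>3 D:10>8)
P2 drop S (R beats it: B:5>4 D:10>4)
P1→{B,D} P2→{P,R}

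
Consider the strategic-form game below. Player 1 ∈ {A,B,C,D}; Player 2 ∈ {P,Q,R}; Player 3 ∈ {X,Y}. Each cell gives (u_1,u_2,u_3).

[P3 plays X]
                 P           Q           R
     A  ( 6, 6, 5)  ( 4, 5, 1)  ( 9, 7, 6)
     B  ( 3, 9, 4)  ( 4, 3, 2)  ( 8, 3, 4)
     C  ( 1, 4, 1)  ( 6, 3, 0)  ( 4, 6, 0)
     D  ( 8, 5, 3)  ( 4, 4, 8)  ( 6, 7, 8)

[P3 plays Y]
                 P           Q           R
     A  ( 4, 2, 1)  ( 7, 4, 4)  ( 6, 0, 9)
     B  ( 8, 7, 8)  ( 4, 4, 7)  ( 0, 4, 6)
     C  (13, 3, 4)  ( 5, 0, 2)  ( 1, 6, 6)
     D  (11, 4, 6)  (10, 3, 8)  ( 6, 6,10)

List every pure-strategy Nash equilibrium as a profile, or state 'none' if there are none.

(A,P,X): not NE [P1→D gives 8>6; P2→R gives 7>6]
(A,P,Y): not NE [P1→C gives 13>4; P2→Q gives 4>2; P3→X gives 5>1]
(A,Q,X): not NE [P1→C gives 6>4; P2→R gives 7>5; P3→Y gives 4>1]
(A,Q,Y): not NE [P1→D gives 10>7]
(A,R,X): not NE [P3→Y gives 9>6]
(A,R,Y): not NE [P2→Q gives 4>0]
(B,P,X): not NE [P1→D gives 8>3; P3→Y gives 8>4]
(B,P,Y): not NE [P1→C gives 13>8]
(B,Q,X): not NE [P1→C gives 6>4; P2→P gives 9>3; P3→Y gives 7>2]
(B,Q,Y): not NE [P1→D gives 10>4; P2→P gives 7>4]
(B,R,X): not NE [P1→A gives 9>8; P2→P gives 9>3; P3→Y gives 6>4]
(B,R,Y): not NE [P1→D gives 6>0; P2→P gives 7>4]
(C,P,X): not NE [P1→D gives 8>1; P2→R gives 6>4; P3→Y gives 4>1]
(C,P,Y): not NE [P2→R gives 6>3]
(C,Q,X): not NE [P2→R gives 6>3; P3→Y gives 2>0]
(C,Q,Y): not NE [P1→D gives 10>5; P2→R gives 6>0]
(C,R,X): not NE [P1→A gives 9>4; P3→Y gives 6>0]
(C,R,Y): not NE [P1→D gives 6>1]
(D,P,X): not NE [P2→R gives 7>5; P3→Y gives 6>3]
(D,P,Y): not NE [P1→C gives 13>11; P2→R gives 6>4]
(D,Q,X): not NE [P1→C gives 6>4; P2→R gives 7>4]
(D,Q,Y): not NE [P2→R gives 6>3]
(D,R,X): not NE [P1→A gives 9>6; P3→Y gives 10>8]
(D,R,Y): NE

PSNE = {(D,R,Y)}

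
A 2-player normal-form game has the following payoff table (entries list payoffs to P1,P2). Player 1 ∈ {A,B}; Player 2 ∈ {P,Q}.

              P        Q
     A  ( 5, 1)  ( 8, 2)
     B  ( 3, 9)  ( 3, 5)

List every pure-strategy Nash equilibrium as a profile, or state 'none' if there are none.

PSNE = {(A,Q)}

(A,P): not NE [P2→Q gives 2>1]
(A,Q): NE
(B,P): not NE [P1→A gives 5>3]
(B,Q): not NE [P1→A gives 8>3; P2→P gives 9>5]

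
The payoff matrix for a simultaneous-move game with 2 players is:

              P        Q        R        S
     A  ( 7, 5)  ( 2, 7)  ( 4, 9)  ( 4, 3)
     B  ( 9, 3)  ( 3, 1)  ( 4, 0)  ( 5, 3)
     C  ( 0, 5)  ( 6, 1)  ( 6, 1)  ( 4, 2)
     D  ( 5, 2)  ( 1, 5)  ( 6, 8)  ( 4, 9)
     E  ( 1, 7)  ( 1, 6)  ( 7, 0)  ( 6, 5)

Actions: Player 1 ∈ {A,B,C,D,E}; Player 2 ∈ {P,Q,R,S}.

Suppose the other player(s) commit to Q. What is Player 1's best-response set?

u_1(A vs Q) = 2
u_1(B vs Q) = 3
u_1(C vs Q) = 6
u_1(D vs Q) = 1
u_1(E vs Q) = 1
max payoff 6 at {C}

P1 best: {C}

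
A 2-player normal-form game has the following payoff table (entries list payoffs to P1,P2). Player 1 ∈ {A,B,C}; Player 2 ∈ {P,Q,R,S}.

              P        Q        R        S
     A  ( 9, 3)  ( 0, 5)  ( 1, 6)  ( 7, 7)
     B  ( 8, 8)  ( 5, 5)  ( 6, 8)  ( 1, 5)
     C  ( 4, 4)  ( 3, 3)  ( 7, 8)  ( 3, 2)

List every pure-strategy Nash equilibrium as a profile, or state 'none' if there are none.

PSNE = {(A,S), (C,R)}

(A,P): not NE [P2→S gives 7>3]
(A,Q): not NE [P1→B gives 5>0; P2→S gives 7>5]
(A,R): not NE [P1→C gives 7>1; P2→S gives 7>6]
(A,S): NE
(B,P): not NE [P1→A gives 9>8]
(B,Q): not NE [P2→R gives 8>5]
(B,R): not NE [P1→C gives 7>6]
(B,S): not NE [P1→A gives 7>1; P2→R gives 8>5]
(C,P): not NE [P1→A gives 9>4; P2→R gives 8>4]
(C,Q): not NE [P1→B gives 5>3; P2→R gives 8>3]
(C,R): NE
(C,S): not NE [P1→A gives 7>3; P2→R gives 8>2]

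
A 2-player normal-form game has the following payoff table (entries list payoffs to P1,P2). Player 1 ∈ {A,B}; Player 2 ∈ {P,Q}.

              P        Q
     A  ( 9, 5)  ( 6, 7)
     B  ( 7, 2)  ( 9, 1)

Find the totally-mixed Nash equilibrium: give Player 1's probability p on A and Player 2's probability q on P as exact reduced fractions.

P1 mixes 1/3 on A; P2 mixes 3/5 on P

P1 indiff ⇒ q·9+(1-q)·6 = q·7+(1-q)·9 ⇒ q(2) = (1-q)(3) ⇒ q = 3/5
P2 indiff ⇒ p·5+(1-p)·2 = p·7+(1-p)·1 ⇒ p(-2) = (1-p)(-1) ⇒ p = 1/3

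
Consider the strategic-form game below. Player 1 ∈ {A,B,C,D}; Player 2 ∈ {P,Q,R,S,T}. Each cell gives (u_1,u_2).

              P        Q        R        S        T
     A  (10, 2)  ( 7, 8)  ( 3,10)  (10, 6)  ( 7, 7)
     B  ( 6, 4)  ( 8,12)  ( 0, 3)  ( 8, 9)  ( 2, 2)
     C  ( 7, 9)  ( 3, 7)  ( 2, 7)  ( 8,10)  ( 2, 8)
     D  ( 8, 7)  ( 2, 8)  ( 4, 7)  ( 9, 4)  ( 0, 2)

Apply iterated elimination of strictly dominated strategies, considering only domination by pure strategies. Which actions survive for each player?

P1 drop C (A beats it: P:10>7 Q:7>3 R:3>2 S:10>8 T:7>2)
P2 drop P (Q beats it: A:8>2 B:12>4 D:8>7)
P2 drop S (Q beats it: A:8>6 B:12>9 D:8>4)
P2 drop T (Q beats it: A:8>7 B:12>2 D:8>2)
P1→{A,B,D} P2→{Q,R}

Survivors P1:{A,B,D} P2:{Q,R}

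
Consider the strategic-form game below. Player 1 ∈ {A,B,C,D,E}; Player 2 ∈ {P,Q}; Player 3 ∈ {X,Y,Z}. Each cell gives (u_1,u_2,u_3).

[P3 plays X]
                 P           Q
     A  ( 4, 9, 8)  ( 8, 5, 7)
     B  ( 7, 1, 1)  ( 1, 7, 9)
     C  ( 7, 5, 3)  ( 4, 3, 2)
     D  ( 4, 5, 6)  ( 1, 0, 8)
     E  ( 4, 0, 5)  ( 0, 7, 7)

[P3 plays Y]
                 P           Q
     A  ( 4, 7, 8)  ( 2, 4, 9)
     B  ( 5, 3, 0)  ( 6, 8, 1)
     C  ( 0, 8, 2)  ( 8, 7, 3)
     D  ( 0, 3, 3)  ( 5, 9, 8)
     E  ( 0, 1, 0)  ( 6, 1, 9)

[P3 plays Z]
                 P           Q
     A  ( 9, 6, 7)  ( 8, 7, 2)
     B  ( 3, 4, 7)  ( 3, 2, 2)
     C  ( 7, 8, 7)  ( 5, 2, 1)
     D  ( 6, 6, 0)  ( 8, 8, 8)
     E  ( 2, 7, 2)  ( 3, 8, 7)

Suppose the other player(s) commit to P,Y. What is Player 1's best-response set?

u_1(A vs P,Y) = 4
u_1(B vs P,Y) = 5
u_1(C vs P,Y) = 0
u_1(D vs P,Y) = 0
u_1(E vs P,Y) = 0
max payoff 5 at {B}

P1 best: {B}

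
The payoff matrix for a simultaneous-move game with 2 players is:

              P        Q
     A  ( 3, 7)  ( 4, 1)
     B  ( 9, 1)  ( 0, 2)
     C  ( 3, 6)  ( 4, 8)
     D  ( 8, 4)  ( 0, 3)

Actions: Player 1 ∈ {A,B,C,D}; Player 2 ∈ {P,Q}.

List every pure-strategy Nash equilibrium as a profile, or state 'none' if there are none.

Nash profiles: (C,Q)

(A,P): not NE [P1→B gives 9>3]
(A,Q): not NE [P2→P gives 7>1]
(B,P): not NE [P2→Q gives 2>1]
(B,Q): not NE [P1→C gives 4>0]
(C,P): not NE [P1→B gives 9>3; P2→Q gives 8>6]
(C,Q): NE
(D,P): not NE [P1→B gives 9>8]
(D,Q): not NE [P1→C gives 4>0; P2→P gives 4>3]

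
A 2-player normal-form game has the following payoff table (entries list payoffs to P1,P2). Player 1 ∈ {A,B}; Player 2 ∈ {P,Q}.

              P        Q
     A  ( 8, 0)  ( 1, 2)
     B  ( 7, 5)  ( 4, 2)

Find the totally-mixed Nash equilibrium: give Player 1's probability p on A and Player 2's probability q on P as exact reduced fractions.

P1 indiff ⇒ q·8+(1-q)·1 = q·7+(1-q)·4 ⇒ q(1) = (1-q)(3) ⇒ q = 3/4
P2 indiff ⇒ p·0+(1-p)·5 = p·2+(1-p)·2 ⇒ p(-2) = (1-p)(-3) ⇒ p = 3/5

p=3/5, q=3/4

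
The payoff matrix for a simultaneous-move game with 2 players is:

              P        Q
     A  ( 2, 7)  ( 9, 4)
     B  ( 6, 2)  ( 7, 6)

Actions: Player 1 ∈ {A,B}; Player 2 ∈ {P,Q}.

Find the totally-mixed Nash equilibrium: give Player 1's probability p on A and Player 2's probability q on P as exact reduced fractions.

p=4/7, q=1/3

P1 indiff ⇒ q·2+(1-q)·9 = q·6+(1-q)·7 ⇒ q(-4) = (1-q)(-2) ⇒ q = 1/3
P2 indiff ⇒ p·7+(1-p)·2 = p·4+(1-p)·6 ⇒ p(3) = (1-p)(4) ⇒ p = 4/7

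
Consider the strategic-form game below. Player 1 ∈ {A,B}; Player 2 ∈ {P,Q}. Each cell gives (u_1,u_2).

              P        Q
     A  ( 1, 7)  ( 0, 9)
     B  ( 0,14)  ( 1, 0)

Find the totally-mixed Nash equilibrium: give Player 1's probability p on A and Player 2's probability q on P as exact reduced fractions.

P1 mixes 7/8 on A; P2 mixes 1/2 on P

P1 indiff ⇒ q·1+(1-q)·0 = q·0+(1-q)·1 ⇒ q(1) = (1-q)(1) ⇒ q = 1/2
P2 indiff ⇒ p·7+(1-p)·14 = p·9+(1-p)·0 ⇒ p(-2) = (1-p)(-14) ⇒ p = 7/8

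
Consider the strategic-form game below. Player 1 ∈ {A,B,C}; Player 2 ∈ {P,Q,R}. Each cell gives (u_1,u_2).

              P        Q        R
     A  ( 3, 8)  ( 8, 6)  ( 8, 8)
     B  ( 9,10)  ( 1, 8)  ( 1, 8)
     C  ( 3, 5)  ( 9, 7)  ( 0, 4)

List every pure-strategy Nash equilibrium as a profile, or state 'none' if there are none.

(A,P): not NE [P1→B gives 9>3]
(A,Q): not NE [P1→C gives 9>8; P2→R gives 8>6]
(A,R): NE
(B,P): NE
(B,Q): not NE [P1→C gives 9>1; P2→P gives 10>8]
(B,R): not NE [P1→A gives 8>1; P2→P gives 10>8]
(C,P): not NE [P1→B gives 9>3; P2→Q gives 7>5]
(C,Q): NE
(C,R): not NE [P1→A gives 8>0; P2→Q gives 7>4]

Nash profiles: (A,R), (B,P), (C,Q)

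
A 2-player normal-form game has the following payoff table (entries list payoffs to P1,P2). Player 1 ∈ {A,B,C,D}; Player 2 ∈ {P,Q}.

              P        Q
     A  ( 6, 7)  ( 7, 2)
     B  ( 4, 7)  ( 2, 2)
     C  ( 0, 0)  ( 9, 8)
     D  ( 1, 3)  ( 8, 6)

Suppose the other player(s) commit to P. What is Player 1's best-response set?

u_1(A vs P) = 6
u_1(B vs P) = 4
u_1(C vs P) = 0
u_1(D vs P) = 1
max payoff 6 at {A}

P1 best: {A}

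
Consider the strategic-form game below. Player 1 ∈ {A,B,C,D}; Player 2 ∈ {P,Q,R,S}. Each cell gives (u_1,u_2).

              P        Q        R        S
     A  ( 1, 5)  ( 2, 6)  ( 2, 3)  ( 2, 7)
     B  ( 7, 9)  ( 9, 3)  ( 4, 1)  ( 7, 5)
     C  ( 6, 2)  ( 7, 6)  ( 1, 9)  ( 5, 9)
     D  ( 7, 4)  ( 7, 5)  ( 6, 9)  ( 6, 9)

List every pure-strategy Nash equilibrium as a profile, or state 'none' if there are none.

(A,P): not NE [P1→D gives 7>1; P2→S gives 7>5]
(A,Q): not NE [P1→B gives 9>2; P2→S gives 7>6]
(A,R): not NE [P1→D gives 6>2; P2→S gives 7>3]
(A,S): not NE [P1→B gives 7>2]
(B,P): NE
(B,Q): not NE [P2→P gives 9>3]
(B,R): not NE [P1→D gives 6>4; P2→P gives 9>1]
(B,S): not NE [P2→P gives 9>5]
(C,P): not NE [P1→D gives 7>6; P2→S gives 9>2]
(C,Q): not NE [P1→B gives 9>7; P2→S gives 9>6]
(C,R): not NE [P1→D gives 6>1]
(C,S): not NE [P1→B gives 7>5]
(D,P): not NE [P2→S gives 9>4]
(D,Q): not NE [P1→B gives 9>7; P2→S gives 9>5]
(D,R): NE
(D,S): not NE [P1→B gives 7>6]

Nash profiles: (B,P), (D,R)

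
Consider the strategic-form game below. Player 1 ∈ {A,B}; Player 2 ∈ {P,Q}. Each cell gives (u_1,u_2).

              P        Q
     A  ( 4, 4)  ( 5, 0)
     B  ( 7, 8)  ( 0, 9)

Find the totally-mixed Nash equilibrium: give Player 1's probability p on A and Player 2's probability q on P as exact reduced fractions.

(p,q) = (1/5, 5/8)

P1 indiff ⇒ q·4+(1-q)·5 = q·7+(1-q)·0 ⇒ q(-3) = (1-q)(-5) ⇒ q = 5/8
P2 indiff ⇒ p·4+(1-p)·8 = p·0+(1-p)·9 ⇒ p(4) = (1-p)(1) ⇒ p = 1/5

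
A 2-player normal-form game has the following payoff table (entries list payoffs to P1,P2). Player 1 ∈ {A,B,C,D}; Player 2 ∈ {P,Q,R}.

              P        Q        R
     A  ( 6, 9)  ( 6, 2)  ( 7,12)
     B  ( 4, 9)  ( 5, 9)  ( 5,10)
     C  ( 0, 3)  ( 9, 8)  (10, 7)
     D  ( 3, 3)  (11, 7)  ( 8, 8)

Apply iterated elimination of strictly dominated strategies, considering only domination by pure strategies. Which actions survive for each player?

Survivors P1:{C,D} P2:{Q,R}

P1 drop B (A beats it: P:6>4 Q:6>5 R:7>5)
P2 drop P (R beats it: A:12>9 C:7>3 D:8>3)
P1 drop A (C beats it: Q:9>6 R:10>7)
P1→{C,D} P2→{Q,R}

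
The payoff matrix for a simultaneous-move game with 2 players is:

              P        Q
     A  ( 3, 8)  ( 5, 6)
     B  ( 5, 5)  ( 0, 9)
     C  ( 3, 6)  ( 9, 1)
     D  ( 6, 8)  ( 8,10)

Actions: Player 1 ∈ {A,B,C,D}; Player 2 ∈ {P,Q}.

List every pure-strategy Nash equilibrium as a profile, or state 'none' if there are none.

Equilibria: none

(A,P): not NE [P1→D gives 6>3]
(A,Q): not NE [P1→C gives 9>5; P2→P gives 8>6]
(B,P): not NE [P1→D gives 6>5; P2→Q gives 9>5]
(B,Q): not NE [P1→C gives 9>0]
(C,P): not NE [P1→D gives 6>3]
(C,Q): not NE [P2→P gives 6>1]
(D,P): not NE [P2→Q gives 10>8]
(D,Q): not NE [P1→C gives 9>8]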